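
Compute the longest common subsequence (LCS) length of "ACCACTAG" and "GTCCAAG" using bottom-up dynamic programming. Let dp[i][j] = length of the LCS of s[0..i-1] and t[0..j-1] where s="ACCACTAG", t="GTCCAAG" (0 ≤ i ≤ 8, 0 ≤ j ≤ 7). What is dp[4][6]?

3

   ''  G  T  C  C  A  A  G
''  0  0  0  0  0  0  0  0
 A  0  0  0  0  0  1  1  1
 C  0  0  0  1  1  1  1  1
 C  0  0  0  1  2  2  2  2
 A  0  0  0  1  2  3  3  3
 C  0  0  0  1  2  3  3  3
 T  0  0  1  1  2  3  3  3
 A  0  0  1  1  2  3  4  4
 G  0  1  1  1  2  3  4  5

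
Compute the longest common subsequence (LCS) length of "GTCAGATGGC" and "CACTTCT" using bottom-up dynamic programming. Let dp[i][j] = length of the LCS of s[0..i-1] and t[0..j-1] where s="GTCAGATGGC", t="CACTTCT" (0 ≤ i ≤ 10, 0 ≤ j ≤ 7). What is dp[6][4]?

2

   ''  C  A  C  T  T  C  T
''  0  0  0  0  0  0  0  0
 G  0  0  0  0  0  0  0  0
 T  0  0  0  0  1  1  1  1
 C  0  1  1  1  1  1  2  2
 A  0  1  2  2  2  2  2  2
 G  0  1  2  2  2  2  2  2
 A  0  1  2  2  2  2  2  2
 T  0  1  2  2  3  3  3  3
 G  0  1  2  2  3  3  3  3
 G  0  1  2  2  3  3  3  3
 C  0  1  2  3  3  3  4  4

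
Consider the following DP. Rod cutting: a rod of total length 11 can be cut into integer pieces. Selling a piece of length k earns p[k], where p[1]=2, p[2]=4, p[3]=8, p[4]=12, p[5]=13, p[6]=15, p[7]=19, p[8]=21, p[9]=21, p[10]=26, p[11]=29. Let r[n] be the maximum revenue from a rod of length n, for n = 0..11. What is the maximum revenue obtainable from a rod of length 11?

   n    0    1    2    3    4    5    6    7    8    9   10   11
r[n]    0    2    4    8   12   14   16   20   24   26   28   32

32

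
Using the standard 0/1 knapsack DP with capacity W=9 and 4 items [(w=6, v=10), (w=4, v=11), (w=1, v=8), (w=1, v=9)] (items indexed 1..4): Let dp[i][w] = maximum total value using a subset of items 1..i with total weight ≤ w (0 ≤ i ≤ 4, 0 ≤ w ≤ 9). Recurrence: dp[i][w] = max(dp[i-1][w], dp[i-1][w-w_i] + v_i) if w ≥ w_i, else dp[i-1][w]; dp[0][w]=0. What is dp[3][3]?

i\w   0   1   2   3   4   5   6   7   8   9
  0   0   0   0   0   0   0   0   0   0   0
  1   0   0   0   0   0   0  10  10  10  10
  2   0   0   0   0  11  11  11  11  11  11
  3   0   8   8   8  11  19  19  19  19  19
  4   0   9  17  17  17  20  28  28  28  28

8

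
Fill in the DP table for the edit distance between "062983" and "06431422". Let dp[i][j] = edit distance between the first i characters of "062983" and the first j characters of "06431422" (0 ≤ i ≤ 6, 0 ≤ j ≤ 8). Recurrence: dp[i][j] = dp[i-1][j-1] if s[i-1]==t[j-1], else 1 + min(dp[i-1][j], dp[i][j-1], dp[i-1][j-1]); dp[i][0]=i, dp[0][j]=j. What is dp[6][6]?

4

   ''  0  6  4  3  1  4  2  2
''  0  1  2  3  4  5  6  7  8
 0  1  0  1  2  3  4  5  6  7
 6  2  1  0  1  2  3  4  5  6
 2  3  2  1  1  2  3  4  4  5
 9  4  3  2  2  2  3  4  5  5
 8  5  4  3  3  3  3  4  5  6
 3  6  5  4  4  3  4  4  5  6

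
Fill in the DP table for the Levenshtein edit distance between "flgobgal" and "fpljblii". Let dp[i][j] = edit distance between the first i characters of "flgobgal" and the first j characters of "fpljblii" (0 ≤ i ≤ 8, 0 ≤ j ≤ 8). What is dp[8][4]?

   ''  f  p  l  j  b  l  i  i
''  0  1  2  3  4  5  6  7  8
 f  1  0  1  2  3  4  5  6  7
 l  2  1  1  1  2  3  4  5  6
 g  3  2  2  2  2  3  4  5  6
 o  4  3  3  3  3  3  4  5  6
 b  5  4  4  4  4  3  4  5  6
 g  6  5  5  5  5  4  4  5  6
 a  7  6  6  6  6  5  5  5  6
 l  8  7  7  6  7  6  5  6  6

7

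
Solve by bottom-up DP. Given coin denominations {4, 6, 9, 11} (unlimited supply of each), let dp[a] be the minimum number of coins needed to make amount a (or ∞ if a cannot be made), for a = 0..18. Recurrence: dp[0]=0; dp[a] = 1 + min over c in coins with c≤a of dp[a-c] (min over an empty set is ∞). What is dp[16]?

 a  0  1  2  3  4  5  6  7  8  9 10 11 12 13 14 15 16 17 18
dp  0  -  -  -  1  -  1  -  2  1  2  1  2  2  3  2  3  2  2
(- denotes ∞ / unreachable)

3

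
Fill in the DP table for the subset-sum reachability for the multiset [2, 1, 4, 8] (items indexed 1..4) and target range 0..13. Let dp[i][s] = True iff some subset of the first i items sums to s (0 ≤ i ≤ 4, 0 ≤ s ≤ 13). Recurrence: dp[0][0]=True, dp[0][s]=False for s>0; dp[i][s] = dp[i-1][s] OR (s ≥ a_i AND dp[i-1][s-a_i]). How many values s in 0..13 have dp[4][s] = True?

i\s   0   1   2   3   4   5   6   7   8   9  10  11  12  13
  0   T   F   F   F   F   F   F   F   F   F   F   F   F   F
  1   T   F   T   F   F   F   F   F   F   F   F   F   F   F
  2   T   T   T   T   F   F   F   F   F   F   F   F   F   F
  3   T   T   T   T   T   T   T   T   F   F   F   F   F   F
  4   T   T   T   T   T   T   T   T   T   T   T   T   T   T

14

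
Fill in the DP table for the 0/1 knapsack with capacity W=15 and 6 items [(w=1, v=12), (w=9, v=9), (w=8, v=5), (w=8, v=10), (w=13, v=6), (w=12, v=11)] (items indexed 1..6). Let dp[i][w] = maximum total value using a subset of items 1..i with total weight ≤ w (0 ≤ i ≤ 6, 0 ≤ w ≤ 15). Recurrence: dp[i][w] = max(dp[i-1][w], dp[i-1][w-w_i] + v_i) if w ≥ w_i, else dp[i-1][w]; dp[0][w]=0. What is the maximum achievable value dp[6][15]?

i\w   0   1   2   3   4   5   6   7   8   9  10  11  12  13  14  15
  0   0   0   0   0   0   0   0   0   0   0   0   0   0   0   0   0
  1   0  12  12  12  12  12  12  12  12  12  12  12  12  12  12  12
  2   0  12  12  12  12  12  12  12  12  12  21  21  21  21  21  21
  3   0  12  12  12  12  12  12  12  12  17  21  21  21  21  21  21
  4   0  12  12  12  12  12  12  12  12  22  22  22  22  22  22  22
  5   0  12  12  12  12  12  12  12  12  22  22  22  22  22  22  22
  6   0  12  12  12  12  12  12  12  12  22  22  22  22  23  23  23

23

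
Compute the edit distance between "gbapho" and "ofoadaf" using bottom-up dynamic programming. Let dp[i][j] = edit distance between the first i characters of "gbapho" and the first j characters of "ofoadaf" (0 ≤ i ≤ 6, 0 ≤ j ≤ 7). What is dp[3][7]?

   ''  o  f  o  a  d  a  f
''  0  1  2  3  4  5  6  7
 g  1  1  2  3  4  5  6  7
 b  2  2  2  3  4  5  6  7
 a  3  3  3  3  3  4  5  6
 p  4  4  4  4  4  4  5  6
 h  5  5  5  5  5  5  5  6
 o  6  5  6  5  6  6  6  6

6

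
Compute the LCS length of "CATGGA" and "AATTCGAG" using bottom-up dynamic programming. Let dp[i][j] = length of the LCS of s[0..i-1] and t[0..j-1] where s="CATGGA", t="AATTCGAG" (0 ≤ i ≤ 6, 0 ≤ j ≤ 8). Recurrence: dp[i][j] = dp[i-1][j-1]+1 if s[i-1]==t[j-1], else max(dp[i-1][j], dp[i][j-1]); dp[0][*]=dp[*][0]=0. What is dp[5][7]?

3

   ''  A  A  T  T  C  G  A  G
''  0  0  0  0  0  0  0  0  0
 C  0  0  0  0  0  1  1  1  1
 A  0  1  1  1  1  1  1  2  2
 T  0  1  1  2  2  2  2  2  2
 G  0  1  1  2  2  2  3  3  3
 G  0  1  1  2  2  2  3  3  4
 A  0  1  2  2  2  2  3  4  4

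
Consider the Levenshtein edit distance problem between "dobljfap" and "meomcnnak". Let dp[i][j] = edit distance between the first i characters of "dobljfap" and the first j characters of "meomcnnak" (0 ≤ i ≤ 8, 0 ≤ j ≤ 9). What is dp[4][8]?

7

   ''  m  e  o  m  c  n  n  a  k
''  0  1  2  3  4  5  6  7  8  9
 d  1  1  2  3  4  5  6  7  8  9
 o  2  2  2  2  3  4  5  6  7  8
 b  3  3  3  3  3  4  5  6  7  8
 l  4  4  4  4  4  4  5  6  7  8
 j  5  5  5  5  5  5  5  6  7  8
 f  6  6  6  6  6  6  6  6  7  8
 a  7  7  7  7  7  7  7  7  6  7
 p  8  8  8  8  8  8  8  8  7  7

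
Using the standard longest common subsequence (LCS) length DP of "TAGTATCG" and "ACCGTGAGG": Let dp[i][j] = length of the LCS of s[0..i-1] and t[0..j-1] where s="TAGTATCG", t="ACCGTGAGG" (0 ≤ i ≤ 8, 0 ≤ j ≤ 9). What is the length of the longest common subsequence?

   ''  A  C  C  G  T  G  A  G  G
''  0  0  0  0  0  0  0  0  0  0
 T  0  0  0  0  0  1  1  1  1  1
 A  0  1  1  1  1  1  1  2  2  2
 G  0  1  1  1  2  2  2  2  3  3
 T  0  1  1  1  2  3  3  3  3  3
 A  0  1  1  1  2  3  3  4  4  4
 T  0  1  1  1  2  3  3  4  4  4
 C  0  1  2  2  2  3  3  4  4  4
 G  0  1  2  2  3  3  4  4  5  5

5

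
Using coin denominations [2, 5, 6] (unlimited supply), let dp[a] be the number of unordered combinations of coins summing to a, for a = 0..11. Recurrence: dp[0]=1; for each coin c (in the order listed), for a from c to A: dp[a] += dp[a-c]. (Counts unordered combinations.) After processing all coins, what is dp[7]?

after  coin     0     1     2     3     4     5     6     7     8     9    10    11
          2     1     0     1     0     1     0     1     0     1     0     1     0
          5     1     0     1     0     1     1     1     1     1     1     2     1
          6     1     0     1     0     1     1     2     1     2     1     3     2

1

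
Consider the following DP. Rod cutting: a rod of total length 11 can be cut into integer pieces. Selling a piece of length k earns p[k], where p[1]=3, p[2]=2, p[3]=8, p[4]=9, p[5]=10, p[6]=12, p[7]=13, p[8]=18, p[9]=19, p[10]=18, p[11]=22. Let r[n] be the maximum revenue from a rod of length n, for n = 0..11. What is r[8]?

24

   n    0    1    2    3    4    5    6    7    8    9   10   11
r[n]    0    3    6    9   12   15   18   21   24   27   30   33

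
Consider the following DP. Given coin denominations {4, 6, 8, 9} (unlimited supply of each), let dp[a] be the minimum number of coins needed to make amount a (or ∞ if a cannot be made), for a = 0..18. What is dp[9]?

 a  0  1  2  3  4  5  6  7  8  9 10 11 12 13 14 15 16 17 18
dp  0  -  -  -  1  -  1  -  1  1  2  -  2  2  2  2  2  2  2
(- denotes ∞ / unreachable)

1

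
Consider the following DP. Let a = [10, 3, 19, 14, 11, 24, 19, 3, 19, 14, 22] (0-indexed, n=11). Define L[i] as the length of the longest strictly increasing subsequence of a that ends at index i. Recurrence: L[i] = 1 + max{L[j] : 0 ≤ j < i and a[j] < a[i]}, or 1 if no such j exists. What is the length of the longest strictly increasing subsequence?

4

   i    0    1    2    3    4    5    6    7    8    9   10
a[i]   10    3   19   14   11   24   19    3   19   14   22
L[i]    1    1    2    2    2    3    3    1    3    3    4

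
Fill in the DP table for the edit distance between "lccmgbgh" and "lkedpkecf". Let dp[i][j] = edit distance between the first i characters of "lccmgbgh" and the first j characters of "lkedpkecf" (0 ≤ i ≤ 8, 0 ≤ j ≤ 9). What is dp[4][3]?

   ''  l  k  e  d  p  k  e  c  f
''  0  1  2  3  4  5  6  7  8  9
 l  1  0  1  2  3  4  5  6  7  8
 c  2  1  1  2  3  4  5  6  6  7
 c  3  2  2  2  3  4  5  6  6  7
 m  4  3  3  3  3  4  5  6  7  7
 g  5  4  4  4  4  4  5  6  7  8
 b  6  5  5  5  5  5  5  6  7  8
 g  7  6  6  6  6  6  6  6  7  8
 h  8  7  7  7  7  7  7  7  7  8

3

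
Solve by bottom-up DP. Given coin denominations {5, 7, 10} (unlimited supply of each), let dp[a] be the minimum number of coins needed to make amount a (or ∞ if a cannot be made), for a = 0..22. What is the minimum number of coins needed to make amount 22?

 a  0  1  2  3  4  5  6  7  8  9 10 11 12 13 14 15 16 17 18 19 20 21 22
dp  0  -  -  -  -  1  -  1  -  -  1  -  2  -  2  2  -  2  -  3  2  3  3
(- denotes ∞ / unreachable)

3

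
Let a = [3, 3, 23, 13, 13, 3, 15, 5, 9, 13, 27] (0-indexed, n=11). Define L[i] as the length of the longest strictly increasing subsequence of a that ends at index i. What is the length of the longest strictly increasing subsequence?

5

   i    0    1    2    3    4    5    6    7    8    9   10
a[i]    3    3   23   13   13    3   15    5    9   13   27
L[i]    1    1    2    2    2    1    3    2    3    4    5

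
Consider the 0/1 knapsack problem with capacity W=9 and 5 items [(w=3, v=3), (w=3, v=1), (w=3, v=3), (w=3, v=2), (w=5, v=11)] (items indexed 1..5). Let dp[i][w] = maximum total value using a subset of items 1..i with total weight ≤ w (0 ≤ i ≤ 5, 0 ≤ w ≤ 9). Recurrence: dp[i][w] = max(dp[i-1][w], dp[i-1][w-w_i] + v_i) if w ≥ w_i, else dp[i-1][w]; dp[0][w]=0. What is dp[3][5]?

3

i\w   0   1   2   3   4   5   6   7   8   9
  0   0   0   0   0   0   0   0   0   0   0
  1   0   0   0   3   3   3   3   3   3   3
  2   0   0   0   3   3   3   4   4   4   4
  3   0   0   0   3   3   3   6   6   6   7
  4   0   0   0   3   3   3   6   6   6   8
  5   0   0   0   3   3  11  11  11  14  14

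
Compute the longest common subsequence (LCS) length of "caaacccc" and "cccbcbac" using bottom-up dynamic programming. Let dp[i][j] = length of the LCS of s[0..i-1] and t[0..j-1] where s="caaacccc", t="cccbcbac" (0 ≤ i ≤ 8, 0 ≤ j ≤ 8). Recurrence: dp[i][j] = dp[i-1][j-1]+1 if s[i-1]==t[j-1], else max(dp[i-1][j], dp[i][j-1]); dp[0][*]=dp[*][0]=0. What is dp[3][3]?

   ''  c  c  c  b  c  b  a  c
''  0  0  0  0  0  0  0  0  0
 c  0  1  1  1  1  1  1  1  1
 a  0  1  1  1  1  1  1  2  2
 a  0  1  1  1  1  1  1  2  2
 a  0  1  1  1  1  1  1  2  2
 c  0  1  2  2  2  2  2  2  3
 c  0  1  2  3  3  3  3  3  3
 c  0  1  2  3  3  4  4  4  4
 c  0  1  2  3  3  4  4  4  5

1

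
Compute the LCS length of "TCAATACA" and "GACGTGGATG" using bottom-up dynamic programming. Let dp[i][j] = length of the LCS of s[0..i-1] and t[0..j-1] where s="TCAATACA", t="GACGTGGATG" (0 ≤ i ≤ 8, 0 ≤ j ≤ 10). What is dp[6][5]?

2

   ''  G  A  C  G  T  G  G  A  T  G
''  0  0  0  0  0  0  0  0  0  0  0
 T  0  0  0  0  0  1  1  1  1  1  1
 C  0  0  0  1  1  1  1  1  1  1  1
 A  0  0  1  1  1  1  1  1  2  2  2
 A  0  0  1  1  1  1  1  1  2  2  2
 T  0  0  1  1  1  2  2  2  2  3  3
 A  0  0  1  1  1  2  2  2  3  3  3
 C  0  0  1  2  2  2  2  2  3  3  3
 A  0  0  1  2  2  2  2  2  3  3  3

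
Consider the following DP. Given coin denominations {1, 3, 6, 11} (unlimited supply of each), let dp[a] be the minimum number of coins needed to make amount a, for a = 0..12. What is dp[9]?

 a  0  1  2  3  4  5  6  7  8  9 10 11 12
dp  0  1  2  1  2  3  1  2  3  2  3  1  2

2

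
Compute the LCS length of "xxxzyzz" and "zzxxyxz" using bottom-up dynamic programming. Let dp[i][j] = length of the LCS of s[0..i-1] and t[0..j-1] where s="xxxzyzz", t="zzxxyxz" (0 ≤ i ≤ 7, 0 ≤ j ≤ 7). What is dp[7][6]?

   ''  z  z  x  x  y  x  z
''  0  0  0  0  0  0  0  0
 x  0  0  0  1  1  1  1  1
 x  0  0  0  1  2  2  2  2
 x  0  0  0  1  2  2  3  3
 z  0  1  1  1  2  2  3  4
 y  0  1  1  1  2  3  3  4
 z  0  1  2  2  2  3  3  4
 z  0  1  2  2  2  3  3  4

3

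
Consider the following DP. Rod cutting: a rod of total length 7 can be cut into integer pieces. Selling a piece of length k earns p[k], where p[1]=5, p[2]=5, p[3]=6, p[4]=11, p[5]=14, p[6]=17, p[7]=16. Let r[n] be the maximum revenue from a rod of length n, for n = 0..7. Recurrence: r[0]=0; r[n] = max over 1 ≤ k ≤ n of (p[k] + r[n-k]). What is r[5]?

25

   n    0    1    2    3    4    5    6    7
r[n]    0    5   10   15   20   25   30   35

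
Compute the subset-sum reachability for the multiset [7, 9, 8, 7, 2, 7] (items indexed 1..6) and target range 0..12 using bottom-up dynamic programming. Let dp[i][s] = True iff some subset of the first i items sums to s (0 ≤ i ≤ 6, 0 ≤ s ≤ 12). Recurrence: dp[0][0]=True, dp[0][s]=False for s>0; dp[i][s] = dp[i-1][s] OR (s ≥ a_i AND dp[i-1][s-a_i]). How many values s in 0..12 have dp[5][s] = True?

7

i\s   0   1   2   3   4   5   6   7   8   9  10  11  12
  0   T   F   F   F   F   F   F   F   F   F   F   F   F
  1   T   F   F   F   F   F   F   T   F   F   F   F   F
  2   T   F   F   F   F   F   F   T   F   T   F   F   F
  3   T   F   F   F   F   F   F   T   T   T   F   F   F
  4   T   F   F   F   F   F   F   T   T   T   F   F   F
  5   T   F   T   F   F   F   F   T   T   T   T   T   F
  6   T   F   T   F   F   F   F   T   T   T   T   T   F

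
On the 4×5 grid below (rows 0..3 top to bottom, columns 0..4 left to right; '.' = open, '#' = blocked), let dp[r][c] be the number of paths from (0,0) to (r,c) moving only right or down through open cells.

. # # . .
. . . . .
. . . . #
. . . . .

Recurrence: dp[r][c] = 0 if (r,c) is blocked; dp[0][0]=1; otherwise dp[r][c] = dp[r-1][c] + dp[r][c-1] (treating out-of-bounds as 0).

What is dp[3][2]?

6

r\c   0   1   2   3   4
  0   1   0   0   0   0
  1   1   1   1   1   1
  2   1   2   3   4   0
  3   1   3   6  10  10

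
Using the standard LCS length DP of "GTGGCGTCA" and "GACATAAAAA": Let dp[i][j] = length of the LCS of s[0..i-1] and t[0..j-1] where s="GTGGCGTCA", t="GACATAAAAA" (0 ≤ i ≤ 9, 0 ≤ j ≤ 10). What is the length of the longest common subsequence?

   ''  G  A  C  A  T  A  A  A  A  A
''  0  0  0  0  0  0  0  0  0  0  0
 G  0  1  1  1  1  1  1  1  1  1  1
 T  0  1  1  1  1  2  2  2  2  2  2
 G  0  1  1  1  1  2  2  2  2  2  2
 G  0  1  1  1  1  2  2  2  2  2  2
 C  0  1  1  2  2  2  2  2  2  2  2
 G  0  1  1  2  2  2  2  2  2  2  2
 T  0  1  1  2  2  3  3  3  3  3  3
 C  0  1  1  2  2  3  3  3  3  3  3
 A  0  1  2  2  3  3  4  4  4  4  4

4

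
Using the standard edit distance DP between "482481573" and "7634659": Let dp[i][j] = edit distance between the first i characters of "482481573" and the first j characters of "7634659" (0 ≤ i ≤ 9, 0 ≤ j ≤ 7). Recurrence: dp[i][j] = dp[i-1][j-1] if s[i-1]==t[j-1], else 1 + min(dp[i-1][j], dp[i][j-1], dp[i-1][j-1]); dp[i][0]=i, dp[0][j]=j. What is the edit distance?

   ''  7  6  3  4  6  5  9
''  0  1  2  3  4  5  6  7
 4  1  1  2  3  3  4  5  6
 8  2  2  2  3  4  4  5  6
 2  3  3  3  3  4  5  5  6
 4  4  4  4  4  3  4  5  6
 8  5  5  5  5  4  4  5  6
 1  6  6  6  6  5  5  5  6
 5  7  7  7  7  6  6  5  6
 7  8  7  8  8  7  7  6  6
 3  9  8  8  8  8  8  7  7

7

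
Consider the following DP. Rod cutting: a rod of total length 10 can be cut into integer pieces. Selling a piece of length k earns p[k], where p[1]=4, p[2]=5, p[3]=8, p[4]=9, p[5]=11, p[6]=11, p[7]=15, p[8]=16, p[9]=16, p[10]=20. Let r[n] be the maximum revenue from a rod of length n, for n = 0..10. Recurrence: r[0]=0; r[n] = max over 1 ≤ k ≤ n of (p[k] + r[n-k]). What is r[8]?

32

   n    0    1    2    3    4    5    6    7    8    9   10
r[n]    0    4    8   12   16   20   24   28   32   36   40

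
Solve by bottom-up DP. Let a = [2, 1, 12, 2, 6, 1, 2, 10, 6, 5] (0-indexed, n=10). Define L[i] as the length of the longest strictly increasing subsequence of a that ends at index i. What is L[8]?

3

   i    0    1    2    3    4    5    6    7    8    9
a[i]    2    1   12    2    6    1    2   10    6    5
L[i]    1    1    2    2    3    1    2    4    3    3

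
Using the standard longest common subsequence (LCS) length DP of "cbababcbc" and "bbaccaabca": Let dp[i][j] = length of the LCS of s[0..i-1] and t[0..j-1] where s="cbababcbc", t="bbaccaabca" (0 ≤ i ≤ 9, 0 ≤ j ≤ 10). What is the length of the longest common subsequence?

   ''  b  b  a  c  c  a  a  b  c  a
''  0  0  0  0  0  0  0  0  0  0  0
 c  0  0  0  0  1  1  1  1  1  1  1
 b  0  1  1  1  1  1  1  1  2  2  2
 a  0  1  1  2  2  2  2  2  2  2  3
 b  0  1  2  2  2  2  2  2  3  3  3
 a  0  1  2  3  3  3  3  3  3  3  4
 b  0  1  2  3  3  3  3  3  4  4  4
 c  0  1  2  3  4  4  4  4  4  5  5
 b  0  1  2  3  4  4  4  4  5  5  5
 c  0  1  2  3  4  5  5  5  5  6  6

6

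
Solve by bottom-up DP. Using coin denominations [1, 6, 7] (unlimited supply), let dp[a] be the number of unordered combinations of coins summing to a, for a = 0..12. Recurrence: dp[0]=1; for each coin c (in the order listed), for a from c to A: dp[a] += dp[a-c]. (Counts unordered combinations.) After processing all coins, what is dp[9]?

after  coin     0     1     2     3     4     5     6     7     8     9    10    11    12
          1     1     1     1     1     1     1     1     1     1     1     1     1     1
          6     1     1     1     1     1     1     2     2     2     2     2     2     3
          7     1     1     1     1     1     1     2     3     3     3     3     3     4

3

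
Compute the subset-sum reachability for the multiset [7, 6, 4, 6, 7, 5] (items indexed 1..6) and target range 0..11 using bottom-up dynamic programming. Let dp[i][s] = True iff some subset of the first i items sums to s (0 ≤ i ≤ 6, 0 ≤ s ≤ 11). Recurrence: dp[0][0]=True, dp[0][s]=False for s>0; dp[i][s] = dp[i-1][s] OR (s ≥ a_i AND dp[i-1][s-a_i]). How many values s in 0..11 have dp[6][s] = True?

8

i\s   0   1   2   3   4   5   6   7   8   9  10  11
  0   T   F   F   F   F   F   F   F   F   F   F   F
  1   T   F   F   F   F   F   F   T   F   F   F   F
  2   T   F   F   F   F   F   T   T   F   F   F   F
  3   T   F   F   F   T   F   T   T   F   F   T   T
  4   T   F   F   F   T   F   T   T   F   F   T   T
  5   T   F   F   F   T   F   T   T   F   F   T   T
  6   T   F   F   F   T   T   T   T   F   T   T   T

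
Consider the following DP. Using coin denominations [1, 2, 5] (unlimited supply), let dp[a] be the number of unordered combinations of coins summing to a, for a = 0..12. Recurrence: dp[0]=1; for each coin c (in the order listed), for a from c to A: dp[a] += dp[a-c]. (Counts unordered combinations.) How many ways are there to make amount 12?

after  coin     0     1     2     3     4     5     6     7     8     9    10    11    12
          1     1     1     1     1     1     1     1     1     1     1     1     1     1
          2     1     1     2     2     3     3     4     4     5     5     6     6     7
          5     1     1     2     2     3     4     5     6     7     8    10    11    13

13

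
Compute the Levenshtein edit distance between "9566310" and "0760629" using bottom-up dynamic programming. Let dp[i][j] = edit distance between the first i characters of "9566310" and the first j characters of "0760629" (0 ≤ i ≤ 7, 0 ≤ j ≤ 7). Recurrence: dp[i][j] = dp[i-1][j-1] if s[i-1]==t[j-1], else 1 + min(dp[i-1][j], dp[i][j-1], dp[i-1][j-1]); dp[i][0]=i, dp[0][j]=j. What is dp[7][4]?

   ''  0  7  6  0  6  2  9
''  0  1  2  3  4  5  6  7
 9  1  1  2  3  4  5  6  6
 5  2  2  2  3  4  5  6  7
 6  3  3  3  2  3  4  5  6
 6  4  4  4  3  3  3  4  5
 3  5  5  5  4  4  4  4  5
 1  6  6  6  5  5  5  5  5
 0  7  6  7  6  5  6  6  6

5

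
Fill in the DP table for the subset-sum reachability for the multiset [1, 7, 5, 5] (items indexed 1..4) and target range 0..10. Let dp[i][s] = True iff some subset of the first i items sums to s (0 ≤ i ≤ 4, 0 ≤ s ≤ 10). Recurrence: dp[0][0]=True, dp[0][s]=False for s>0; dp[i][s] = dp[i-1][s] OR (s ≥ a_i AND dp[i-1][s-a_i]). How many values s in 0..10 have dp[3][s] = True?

i\s   0   1   2   3   4   5   6   7   8   9  10
  0   T   F   F   F   F   F   F   F   F   F   F
  1   T   T   F   F   F   F   F   F   F   F   F
  2   T   T   F   F   F   F   F   T   T   F   F
  3   T   T   F   F   F   T   T   T   T   F   F
  4   T   T   F   F   F   T   T   T   T   F   T

6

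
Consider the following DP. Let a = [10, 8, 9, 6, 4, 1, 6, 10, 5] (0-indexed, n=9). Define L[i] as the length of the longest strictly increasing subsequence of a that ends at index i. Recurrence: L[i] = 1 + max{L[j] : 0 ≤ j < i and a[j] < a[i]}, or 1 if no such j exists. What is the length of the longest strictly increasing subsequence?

3

   i    0    1    2    3    4    5    6    7    8
a[i]   10    8    9    6    4    1    6   10    5
L[i]    1    1    2    1    1    1    2    3    2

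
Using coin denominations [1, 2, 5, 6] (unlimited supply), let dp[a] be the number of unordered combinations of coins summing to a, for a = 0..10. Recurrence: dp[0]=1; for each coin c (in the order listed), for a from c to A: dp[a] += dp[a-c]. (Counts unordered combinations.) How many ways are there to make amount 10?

13

after  coin     0     1     2     3     4     5     6     7     8     9    10
          1     1     1     1     1     1     1     1     1     1     1     1
          2     1     1     2     2     3     3     4     4     5     5     6
          5     1     1     2     2     3     4     5     6     7     8    10
          6     1     1     2     2     3     4     6     7     9    10    13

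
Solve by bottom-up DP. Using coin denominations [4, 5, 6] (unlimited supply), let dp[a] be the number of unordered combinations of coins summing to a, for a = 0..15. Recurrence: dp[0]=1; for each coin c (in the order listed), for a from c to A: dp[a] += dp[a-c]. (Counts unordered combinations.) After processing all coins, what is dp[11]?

after  coin     0     1     2     3     4     5     6     7     8     9    10    11    12    13    14    15
          4     1     0     0     0     1     0     0     0     1     0     0     0     1     0     0     0
          5     1     0     0     0     1     1     0     0     1     1     1     0     1     1     1     1
          6     1     0     0     0     1     1     1     0     1     1     2     1     2     1     2     2

1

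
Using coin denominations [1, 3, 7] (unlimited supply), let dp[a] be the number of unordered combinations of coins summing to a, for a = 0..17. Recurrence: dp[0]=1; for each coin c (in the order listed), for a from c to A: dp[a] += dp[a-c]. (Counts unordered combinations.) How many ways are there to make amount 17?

after  coin     0     1     2     3     4     5     6     7     8     9    10    11    12    13    14    15    16    17
          1     1     1     1     1     1     1     1     1     1     1     1     1     1     1     1     1     1     1
          3     1     1     1     2     2     2     3     3     3     4     4     4     5     5     5     6     6     6
          7     1     1     1     2     2     2     3     4     4     5     6     6     7     8     9    10    11    12

12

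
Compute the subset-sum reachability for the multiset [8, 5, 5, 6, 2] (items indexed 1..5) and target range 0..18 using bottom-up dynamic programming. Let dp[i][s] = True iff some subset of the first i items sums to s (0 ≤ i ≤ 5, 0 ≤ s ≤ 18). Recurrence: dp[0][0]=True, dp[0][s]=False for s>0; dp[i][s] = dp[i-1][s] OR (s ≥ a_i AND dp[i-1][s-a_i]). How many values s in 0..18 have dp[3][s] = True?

i\s   0   1   2   3   4   5   6   7   8   9  10  11  12  13  14  15  16  17  18
  0   T   F   F   F   F   F   F   F   F   F   F   F   F   F   F   F   F   F   F
  1   T   F   F   F   F   F   F   F   T   F   F   F   F   F   F   F   F   F   F
  2   T   F   F   F   F   T   F   F   T   F   F   F   F   T   F   F   F   F   F
  3   T   F   F   F   F   T   F   F   T   F   T   F   F   T   F   F   F   F   T
  4   T   F   F   F   F   T   T   F   T   F   T   T   F   T   T   F   T   F   T
  5   T   F   T   F   F   T   T   T   T   F   T   T   T   T   T   T   T   F   T

6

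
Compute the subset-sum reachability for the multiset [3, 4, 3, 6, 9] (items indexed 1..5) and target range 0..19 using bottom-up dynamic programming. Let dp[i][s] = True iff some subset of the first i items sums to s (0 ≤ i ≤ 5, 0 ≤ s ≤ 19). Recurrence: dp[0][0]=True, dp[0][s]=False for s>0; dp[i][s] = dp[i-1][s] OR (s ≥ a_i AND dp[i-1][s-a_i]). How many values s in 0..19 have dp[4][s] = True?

10

i\s   0   1   2   3   4   5   6   7   8   9  10  11  12  13  14  15  16  17  18  19
  0   T   F   F   F   F   F   F   F   F   F   F   F   F   F   F   F   F   F   F   F
  1   T   F   F   T   F   F   F   F   F   F   F   F   F   F   F   F   F   F   F   F
  2   T   F   F   T   T   F   F   T   F   F   F   F   F   F   F   F   F   F   F   F
  3   T   F   F   T   T   F   T   T   F   F   T   F   F   F   F   F   F   F   F   F
  4   T   F   F   T   T   F   T   T   F   T   T   F   T   T   F   F   T   F   F   F
  5   T   F   F   T   T   F   T   T   F   T   T   F   T   T   F   T   T   F   T   T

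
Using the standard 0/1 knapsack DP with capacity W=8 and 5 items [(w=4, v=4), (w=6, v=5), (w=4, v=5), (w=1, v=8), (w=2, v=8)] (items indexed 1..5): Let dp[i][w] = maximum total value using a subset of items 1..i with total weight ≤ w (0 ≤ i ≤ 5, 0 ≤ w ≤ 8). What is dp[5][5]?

16

i\w   0   1   2   3   4   5   6   7   8
  0   0   0   0   0   0   0   0   0   0
  1   0   0   0   0   4   4   4   4   4
  2   0   0   0   0   4   4   5   5   5
  3   0   0   0   0   5   5   5   5   9
  4   0   8   8   8   8  13  13  13  13
  5   0   8   8  16  16  16  16  21  21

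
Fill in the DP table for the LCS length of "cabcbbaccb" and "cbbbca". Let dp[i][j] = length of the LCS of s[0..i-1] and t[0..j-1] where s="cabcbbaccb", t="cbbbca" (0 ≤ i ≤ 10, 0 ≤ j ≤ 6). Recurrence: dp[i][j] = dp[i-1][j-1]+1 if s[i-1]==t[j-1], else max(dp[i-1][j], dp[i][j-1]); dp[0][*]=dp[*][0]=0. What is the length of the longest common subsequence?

   ''  c  b  b  b  c  a
''  0  0  0  0  0  0  0
 c  0  1  1  1  1  1  1
 a  0  1  1  1  1  1  2
 b  0  1  2  2  2  2  2
 c  0  1  2  2  2  3  3
 b  0  1  2  3  3  3  3
 b  0  1  2  3  4  4  4
 a  0  1  2  3  4  4  5
 c  0  1  2  3  4  5  5
 c  0  1  2  3  4  5  5
 b  0  1  2  3  4  5  5

5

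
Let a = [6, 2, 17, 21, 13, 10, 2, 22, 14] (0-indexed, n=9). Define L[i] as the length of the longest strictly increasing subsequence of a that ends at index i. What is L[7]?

4

   i    0    1    2    3    4    5    6    7    8
a[i]    6    2   17   21   13   10    2   22   14
L[i]    1    1    2    3    2    2    1    4    3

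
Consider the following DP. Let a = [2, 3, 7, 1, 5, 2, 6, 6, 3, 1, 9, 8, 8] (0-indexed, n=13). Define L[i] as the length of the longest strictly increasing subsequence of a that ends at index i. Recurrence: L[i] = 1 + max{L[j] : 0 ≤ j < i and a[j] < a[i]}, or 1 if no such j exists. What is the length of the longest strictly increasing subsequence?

5

   i    0    1    2    3    4    5    6    7    8    9   10   11   12
a[i]    2    3    7    1    5    2    6    6    3    1    9    8    8
L[i]    1    2    3    1    3    2    4    4    3    1    5    5    5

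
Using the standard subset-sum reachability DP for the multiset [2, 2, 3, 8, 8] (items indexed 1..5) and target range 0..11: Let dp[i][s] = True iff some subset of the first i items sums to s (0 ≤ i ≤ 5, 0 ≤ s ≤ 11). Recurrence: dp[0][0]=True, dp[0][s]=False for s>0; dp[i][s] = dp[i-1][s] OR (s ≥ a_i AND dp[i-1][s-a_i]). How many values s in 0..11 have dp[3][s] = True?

6

i\s   0   1   2   3   4   5   6   7   8   9  10  11
  0   T   F   F   F   F   F   F   F   F   F   F   F
  1   T   F   T   F   F   F   F   F   F   F   F   F
  2   T   F   T   F   T   F   F   F   F   F   F   F
  3   T   F   T   T   T   T   F   T   F   F   F   F
  4   T   F   T   T   T   T   F   T   T   F   T   T
  5   T   F   T   T   T   T   F   T   T   F   T   T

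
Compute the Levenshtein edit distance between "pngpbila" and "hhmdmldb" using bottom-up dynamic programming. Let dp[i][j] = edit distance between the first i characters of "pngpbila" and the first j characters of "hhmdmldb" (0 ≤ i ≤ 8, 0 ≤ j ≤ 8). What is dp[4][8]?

8

   ''  h  h  m  d  m  l  d  b
''  0  1  2  3  4  5  6  7  8
 p  1  1  2  3  4  5  6  7  8
 n  2  2  2  3  4  5  6  7  8
 g  3  3  3  3  4  5  6  7  8
 p  4  4  4  4  4  5  6  7  8
 b  5  5  5  5  5  5  6  7  7
 i  6  6  6  6  6  6  6  7  8
 l  7  7  7  7  7  7  6  7  8
 a  8  8  8  8  8  8  7  7  8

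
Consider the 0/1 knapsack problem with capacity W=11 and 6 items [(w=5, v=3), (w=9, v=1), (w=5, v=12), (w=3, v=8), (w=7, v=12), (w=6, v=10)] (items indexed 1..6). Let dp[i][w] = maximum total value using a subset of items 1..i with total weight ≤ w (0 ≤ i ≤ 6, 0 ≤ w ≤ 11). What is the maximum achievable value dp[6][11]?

22

i\w   0   1   2   3   4   5   6   7   8   9  10  11
  0   0   0   0   0   0   0   0   0   0   0   0   0
  1   0   0   0   0   0   3   3   3   3   3   3   3
  2   0   0   0   0   0   3   3   3   3   3   3   3
  3   0   0   0   0   0  12  12  12  12  12  15  15
  4   0   0   0   8   8  12  12  12  20  20  20  20
  5   0   0   0   8   8  12  12  12  20  20  20  20
  6   0   0   0   8   8  12  12  12  20  20  20  22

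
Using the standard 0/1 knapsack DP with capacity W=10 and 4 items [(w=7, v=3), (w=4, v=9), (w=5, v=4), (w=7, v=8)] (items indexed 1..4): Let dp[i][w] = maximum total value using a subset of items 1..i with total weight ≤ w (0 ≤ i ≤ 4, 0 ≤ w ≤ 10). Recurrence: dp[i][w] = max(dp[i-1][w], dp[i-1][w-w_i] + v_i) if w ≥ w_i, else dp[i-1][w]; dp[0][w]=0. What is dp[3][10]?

i\w   0   1   2   3   4   5   6   7   8   9  10
  0   0   0   0   0   0   0   0   0   0   0   0
  1   0   0   0   0   0   0   0   3   3   3   3
  2   0   0   0   0   9   9   9   9   9   9   9
  3   0   0   0   0   9   9   9   9   9  13  13
  4   0   0   0   0   9   9   9   9   9  13  13

13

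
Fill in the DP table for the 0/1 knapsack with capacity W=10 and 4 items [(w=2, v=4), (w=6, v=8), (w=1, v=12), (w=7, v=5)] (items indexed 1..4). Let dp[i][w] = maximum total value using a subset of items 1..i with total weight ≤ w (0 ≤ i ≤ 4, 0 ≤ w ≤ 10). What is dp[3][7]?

20

i\w   0   1   2   3   4   5   6   7   8   9  10
  0   0   0   0   0   0   0   0   0   0   0   0
  1   0   0   4   4   4   4   4   4   4   4   4
  2   0   0   4   4   4   4   8   8  12  12  12
  3   0  12  12  16  16  16  16  20  20  24  24
  4   0  12  12  16  16  16  16  20  20  24  24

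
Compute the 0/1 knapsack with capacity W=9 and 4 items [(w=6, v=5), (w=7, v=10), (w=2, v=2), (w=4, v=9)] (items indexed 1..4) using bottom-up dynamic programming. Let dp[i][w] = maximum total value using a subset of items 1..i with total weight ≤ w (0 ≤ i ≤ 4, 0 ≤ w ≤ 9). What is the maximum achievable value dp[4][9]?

i\w   0   1   2   3   4   5   6   7   8   9
  0   0   0   0   0   0   0   0   0   0   0
  1   0   0   0   0   0   0   5   5   5   5
  2   0   0   0   0   0   0   5  10  10  10
  3   0   0   2   2   2   2   5  10  10  12
  4   0   0   2   2   9   9  11  11  11  12

12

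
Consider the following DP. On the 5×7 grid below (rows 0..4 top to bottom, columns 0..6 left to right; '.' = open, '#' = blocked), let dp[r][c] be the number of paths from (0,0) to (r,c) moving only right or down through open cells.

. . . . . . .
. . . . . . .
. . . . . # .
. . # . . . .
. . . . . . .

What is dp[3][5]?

r\c   0   1   2   3   4   5   6
  0   1   1   1   1   1   1   1
  1   1   2   3   4   5   6   7
  2   1   3   6  10  15   0   7
  3   1   4   0  10  25  25  32
  4   1   5   5  15  40  65  97

25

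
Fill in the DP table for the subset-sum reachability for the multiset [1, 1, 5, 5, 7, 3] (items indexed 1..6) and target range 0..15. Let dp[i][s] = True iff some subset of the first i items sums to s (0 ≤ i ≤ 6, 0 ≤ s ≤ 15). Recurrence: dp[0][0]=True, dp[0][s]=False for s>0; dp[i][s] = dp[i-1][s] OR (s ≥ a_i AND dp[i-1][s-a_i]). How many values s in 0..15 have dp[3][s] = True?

i\s   0   1   2   3   4   5   6   7   8   9  10  11  12  13  14  15
  0   T   F   F   F   F   F   F   F   F   F   F   F   F   F   F   F
  1   T   T   F   F   F   F   F   F   F   F   F   F   F   F   F   F
  2   T   T   T   F   F   F   F   F   F   F   F   F   F   F   F   F
  3   T   T   T   F   F   T   T   T   F   F   F   F   F   F   F   F
  4   T   T   T   F   F   T   T   T   F   F   T   T   T   F   F   F
  5   T   T   T   F   F   T   T   T   T   T   T   T   T   T   T   F
  6   T   T   T   T   T   T   T   T   T   T   T   T   T   T   T   T

6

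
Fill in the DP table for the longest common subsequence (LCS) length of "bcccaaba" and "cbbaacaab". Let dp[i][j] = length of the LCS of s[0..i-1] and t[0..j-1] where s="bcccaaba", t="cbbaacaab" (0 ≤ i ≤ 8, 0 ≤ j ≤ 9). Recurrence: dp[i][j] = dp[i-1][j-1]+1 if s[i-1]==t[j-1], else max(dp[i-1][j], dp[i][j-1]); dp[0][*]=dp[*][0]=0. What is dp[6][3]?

   ''  c  b  b  a  a  c  a  a  b
''  0  0  0  0  0  0  0  0  0  0
 b  0  0  1  1  1  1  1  1  1  1
 c  0  1  1  1  1  1  2  2  2  2
 c  0  1  1  1  1  1  2  2  2  2
 c  0  1  1  1  1  1  2  2  2  2
 a  0  1  1  1  2  2  2  3  3  3
 a  0  1  1  1  2  3  3  3  4  4
 b  0  1  2  2  2  3  3  3  4  5
 a  0  1  2  2  3  3  3  4  4  5

1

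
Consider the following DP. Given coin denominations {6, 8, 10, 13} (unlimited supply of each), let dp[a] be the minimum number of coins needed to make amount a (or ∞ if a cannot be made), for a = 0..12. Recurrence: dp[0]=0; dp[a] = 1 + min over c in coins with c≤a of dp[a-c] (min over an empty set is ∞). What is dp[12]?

 a  0  1  2  3  4  5  6  7  8  9 10 11 12
dp  0  -  -  -  -  -  1  -  1  -  1  -  2
(- denotes ∞ / unreachable)

2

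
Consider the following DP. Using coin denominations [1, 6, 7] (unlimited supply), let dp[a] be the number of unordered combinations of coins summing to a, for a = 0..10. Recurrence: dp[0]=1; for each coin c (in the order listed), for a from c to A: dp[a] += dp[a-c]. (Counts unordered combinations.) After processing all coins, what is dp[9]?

3

after  coin     0     1     2     3     4     5     6     7     8     9    10
          1     1     1     1     1     1     1     1     1     1     1     1
          6     1     1     1     1     1     1     2     2     2     2     2
          7     1     1     1     1     1     1     2     3     3     3     3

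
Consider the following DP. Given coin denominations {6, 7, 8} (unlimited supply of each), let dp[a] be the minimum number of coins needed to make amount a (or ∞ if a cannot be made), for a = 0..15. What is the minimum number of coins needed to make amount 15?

2

 a  0  1  2  3  4  5  6  7  8  9 10 11 12 13 14 15
dp  0  -  -  -  -  -  1  1  1  -  -  -  2  2  2  2
(- denotes ∞ / unreachable)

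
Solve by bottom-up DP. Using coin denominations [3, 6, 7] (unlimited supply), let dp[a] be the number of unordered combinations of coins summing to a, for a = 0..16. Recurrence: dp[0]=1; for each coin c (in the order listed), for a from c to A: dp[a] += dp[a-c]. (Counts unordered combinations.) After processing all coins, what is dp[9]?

after  coin     0     1     2     3     4     5     6     7     8     9    10    11    12    13    14    15    16
          3     1     0     0     1     0     0     1     0     0     1     0     0     1     0     0     1     0
          6     1     0     0     1     0     0     2     0     0     2     0     0     3     0     0     3     0
          7     1     0     0     1     0     0     2     1     0     2     1     0     3     2     1     3     2

2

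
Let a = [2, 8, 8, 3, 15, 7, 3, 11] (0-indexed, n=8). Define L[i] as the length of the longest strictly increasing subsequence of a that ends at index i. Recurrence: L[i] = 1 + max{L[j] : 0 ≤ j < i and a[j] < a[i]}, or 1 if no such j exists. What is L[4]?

   i    0    1    2    3    4    5    6    7
a[i]    2    8    8    3   15    7    3   11
L[i]    1    2    2    2    3    3    2    4

3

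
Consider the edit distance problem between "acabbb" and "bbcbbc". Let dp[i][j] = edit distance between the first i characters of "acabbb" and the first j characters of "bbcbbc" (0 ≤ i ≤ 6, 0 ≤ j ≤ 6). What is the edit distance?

   ''  b  b  c  b  b  c
''  0  1  2  3  4  5  6
 a  1  1  2  3  4  5  6
 c  2  2  2  2  3  4  5
 a  3  3  3  3  3  4  5
 b  4  3  3  4  3  3  4
 b  5  4  3  4  4  3  4
 b  6  5  4  4  4  4  4

4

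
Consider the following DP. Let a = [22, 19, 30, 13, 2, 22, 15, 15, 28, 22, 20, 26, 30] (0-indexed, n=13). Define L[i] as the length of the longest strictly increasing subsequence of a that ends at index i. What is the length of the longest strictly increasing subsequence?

5

   i    0    1    2    3    4    5    6    7    8    9   10   11   12
a[i]   22   19   30   13    2   22   15   15   28   22   20   26   30
L[i]    1    1    2    1    1    2    2    2    3    3    3    4    5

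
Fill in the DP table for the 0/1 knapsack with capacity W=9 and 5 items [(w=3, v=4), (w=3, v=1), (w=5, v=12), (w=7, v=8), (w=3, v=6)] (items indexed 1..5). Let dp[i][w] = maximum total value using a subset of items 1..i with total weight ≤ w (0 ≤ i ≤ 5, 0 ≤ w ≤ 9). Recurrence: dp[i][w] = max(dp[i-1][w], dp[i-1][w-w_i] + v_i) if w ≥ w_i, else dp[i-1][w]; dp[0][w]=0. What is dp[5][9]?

i\w   0   1   2   3   4   5   6   7   8   9
  0   0   0   0   0   0   0   0   0   0   0
  1   0   0   0   4   4   4   4   4   4   4
  2   0   0   0   4   4   4   5   5   5   5
  3   0   0   0   4   4  12  12  12  16  16
  4   0   0   0   4   4  12  12  12  16  16
  5   0   0   0   6   6  12  12  12  18  18

18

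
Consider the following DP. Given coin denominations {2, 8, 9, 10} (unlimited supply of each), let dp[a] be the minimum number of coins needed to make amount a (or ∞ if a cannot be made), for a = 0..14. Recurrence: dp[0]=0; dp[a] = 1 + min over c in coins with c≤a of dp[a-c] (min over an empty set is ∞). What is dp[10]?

 a  0  1  2  3  4  5  6  7  8  9 10 11 12 13 14
dp  0  -  1  -  2  -  3  -  1  1  1  2  2  3  3
(- denotes ∞ / unreachable)

1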